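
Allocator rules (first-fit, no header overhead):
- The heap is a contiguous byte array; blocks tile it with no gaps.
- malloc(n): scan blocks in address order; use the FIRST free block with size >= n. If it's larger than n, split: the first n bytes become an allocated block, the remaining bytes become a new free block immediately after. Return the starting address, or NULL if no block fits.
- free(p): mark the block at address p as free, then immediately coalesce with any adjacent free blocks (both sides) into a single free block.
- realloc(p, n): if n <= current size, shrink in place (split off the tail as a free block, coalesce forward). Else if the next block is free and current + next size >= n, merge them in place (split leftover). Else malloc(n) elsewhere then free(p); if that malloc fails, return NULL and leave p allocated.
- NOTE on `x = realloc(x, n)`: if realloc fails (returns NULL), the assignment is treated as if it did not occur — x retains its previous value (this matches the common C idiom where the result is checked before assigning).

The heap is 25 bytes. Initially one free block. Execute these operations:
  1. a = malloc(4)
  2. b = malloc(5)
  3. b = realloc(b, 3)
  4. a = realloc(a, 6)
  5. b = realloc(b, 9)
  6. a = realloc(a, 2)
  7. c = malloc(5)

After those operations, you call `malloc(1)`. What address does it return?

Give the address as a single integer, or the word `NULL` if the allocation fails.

Answer: 5

Derivation:
Op 1: a = malloc(4) -> a = 0; heap: [0-3 ALLOC][4-24 FREE]
Op 2: b = malloc(5) -> b = 4; heap: [0-3 ALLOC][4-8 ALLOC][9-24 FREE]
Op 3: b = realloc(b, 3) -> b = 4; heap: [0-3 ALLOC][4-6 ALLOC][7-24 FREE]
Op 4: a = realloc(a, 6) -> a = 7; heap: [0-3 FREE][4-6 ALLOC][7-12 ALLOC][13-24 FREE]
Op 5: b = realloc(b, 9) -> b = 13; heap: [0-6 FREE][7-12 ALLOC][13-21 ALLOC][22-24 FREE]
Op 6: a = realloc(a, 2) -> a = 7; heap: [0-6 FREE][7-8 ALLOC][9-12 FREE][13-21 ALLOC][22-24 FREE]
Op 7: c = malloc(5) -> c = 0; heap: [0-4 ALLOC][5-6 FREE][7-8 ALLOC][9-12 FREE][13-21 ALLOC][22-24 FREE]
malloc(1): first-fit scan over [0-4 ALLOC][5-6 FREE][7-8 ALLOC][9-12 FREE][13-21 ALLOC][22-24 FREE] -> 5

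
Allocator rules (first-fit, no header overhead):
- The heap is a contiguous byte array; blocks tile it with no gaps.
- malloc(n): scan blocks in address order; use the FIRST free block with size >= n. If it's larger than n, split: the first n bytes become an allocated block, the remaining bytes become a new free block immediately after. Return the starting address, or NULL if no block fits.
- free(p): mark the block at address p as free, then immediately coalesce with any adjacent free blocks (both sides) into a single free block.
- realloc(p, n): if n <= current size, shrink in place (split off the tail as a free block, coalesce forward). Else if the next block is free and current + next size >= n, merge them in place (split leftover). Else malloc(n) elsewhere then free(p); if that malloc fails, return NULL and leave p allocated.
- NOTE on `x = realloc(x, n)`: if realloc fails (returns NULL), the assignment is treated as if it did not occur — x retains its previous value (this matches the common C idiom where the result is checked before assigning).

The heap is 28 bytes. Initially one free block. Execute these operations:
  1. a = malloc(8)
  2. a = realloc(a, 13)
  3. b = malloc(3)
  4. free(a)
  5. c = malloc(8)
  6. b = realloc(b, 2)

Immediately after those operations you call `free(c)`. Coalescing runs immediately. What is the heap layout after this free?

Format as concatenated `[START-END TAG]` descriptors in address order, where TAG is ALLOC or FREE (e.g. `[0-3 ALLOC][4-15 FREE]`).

Answer: [0-12 FREE][13-14 ALLOC][15-27 FREE]

Derivation:
Op 1: a = malloc(8) -> a = 0; heap: [0-7 ALLOC][8-27 FREE]
Op 2: a = realloc(a, 13) -> a = 0; heap: [0-12 ALLOC][13-27 FREE]
Op 3: b = malloc(3) -> b = 13; heap: [0-12 ALLOC][13-15 ALLOC][16-27 FREE]
Op 4: free(a) -> (freed a); heap: [0-12 FREE][13-15 ALLOC][16-27 FREE]
Op 5: c = malloc(8) -> c = 0; heap: [0-7 ALLOC][8-12 FREE][13-15 ALLOC][16-27 FREE]
Op 6: b = realloc(b, 2) -> b = 13; heap: [0-7 ALLOC][8-12 FREE][13-14 ALLOC][15-27 FREE]
free(c): c = 0 -> block [0-7 ALLOC]; mark free, coalesce with adjacent free neighbors -> [0-12 FREE][13-14 ALLOC][15-27 FREE]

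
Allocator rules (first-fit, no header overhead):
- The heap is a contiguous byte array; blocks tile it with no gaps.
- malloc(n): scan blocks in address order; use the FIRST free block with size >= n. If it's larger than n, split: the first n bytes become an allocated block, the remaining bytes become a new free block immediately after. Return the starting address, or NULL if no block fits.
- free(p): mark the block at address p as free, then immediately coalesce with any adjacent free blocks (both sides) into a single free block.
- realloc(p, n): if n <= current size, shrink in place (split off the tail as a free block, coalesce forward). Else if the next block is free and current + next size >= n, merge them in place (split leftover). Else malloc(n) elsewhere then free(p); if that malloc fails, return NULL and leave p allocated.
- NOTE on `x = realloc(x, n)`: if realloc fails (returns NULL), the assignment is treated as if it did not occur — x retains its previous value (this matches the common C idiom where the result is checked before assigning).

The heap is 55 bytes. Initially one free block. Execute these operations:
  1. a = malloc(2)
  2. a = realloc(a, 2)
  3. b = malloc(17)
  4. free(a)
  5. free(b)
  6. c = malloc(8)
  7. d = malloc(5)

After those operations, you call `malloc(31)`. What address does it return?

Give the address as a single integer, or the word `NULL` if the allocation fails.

Op 1: a = malloc(2) -> a = 0; heap: [0-1 ALLOC][2-54 FREE]
Op 2: a = realloc(a, 2) -> a = 0; heap: [0-1 ALLOC][2-54 FREE]
Op 3: b = malloc(17) -> b = 2; heap: [0-1 ALLOC][2-18 ALLOC][19-54 FREE]
Op 4: free(a) -> (freed a); heap: [0-1 FREE][2-18 ALLOC][19-54 FREE]
Op 5: free(b) -> (freed b); heap: [0-54 FREE]
Op 6: c = malloc(8) -> c = 0; heap: [0-7 ALLOC][8-54 FREE]
Op 7: d = malloc(5) -> d = 8; heap: [0-7 ALLOC][8-12 ALLOC][13-54 FREE]
malloc(31): first-fit scan over [0-7 ALLOC][8-12 ALLOC][13-54 FREE] -> 13

Answer: 13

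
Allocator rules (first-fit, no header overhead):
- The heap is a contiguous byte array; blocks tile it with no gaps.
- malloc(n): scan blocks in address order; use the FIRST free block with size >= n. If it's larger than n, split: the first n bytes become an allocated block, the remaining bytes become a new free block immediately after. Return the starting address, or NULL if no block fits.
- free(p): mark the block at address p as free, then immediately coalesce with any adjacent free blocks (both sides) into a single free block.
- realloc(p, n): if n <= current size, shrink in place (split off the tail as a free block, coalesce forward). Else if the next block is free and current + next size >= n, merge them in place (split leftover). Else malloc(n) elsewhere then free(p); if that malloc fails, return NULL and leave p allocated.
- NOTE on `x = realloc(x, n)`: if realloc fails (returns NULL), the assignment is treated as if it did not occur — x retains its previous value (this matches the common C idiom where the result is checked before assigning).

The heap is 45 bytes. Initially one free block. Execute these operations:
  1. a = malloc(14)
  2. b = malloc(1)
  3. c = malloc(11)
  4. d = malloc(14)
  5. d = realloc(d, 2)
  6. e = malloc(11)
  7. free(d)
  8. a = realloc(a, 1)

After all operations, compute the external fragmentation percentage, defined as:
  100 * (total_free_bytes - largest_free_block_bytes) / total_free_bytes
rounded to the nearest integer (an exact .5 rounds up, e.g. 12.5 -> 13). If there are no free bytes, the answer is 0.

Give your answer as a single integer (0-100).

Op 1: a = malloc(14) -> a = 0; heap: [0-13 ALLOC][14-44 FREE]
Op 2: b = malloc(1) -> b = 14; heap: [0-13 ALLOC][14-14 ALLOC][15-44 FREE]
Op 3: c = malloc(11) -> c = 15; heap: [0-13 ALLOC][14-14 ALLOC][15-25 ALLOC][26-44 FREE]
Op 4: d = malloc(14) -> d = 26; heap: [0-13 ALLOC][14-14 ALLOC][15-25 ALLOC][26-39 ALLOC][40-44 FREE]
Op 5: d = realloc(d, 2) -> d = 26; heap: [0-13 ALLOC][14-14 ALLOC][15-25 ALLOC][26-27 ALLOC][28-44 FREE]
Op 6: e = malloc(11) -> e = 28; heap: [0-13 ALLOC][14-14 ALLOC][15-25 ALLOC][26-27 ALLOC][28-38 ALLOC][39-44 FREE]
Op 7: free(d) -> (freed d); heap: [0-13 ALLOC][14-14 ALLOC][15-25 ALLOC][26-27 FREE][28-38 ALLOC][39-44 FREE]
Op 8: a = realloc(a, 1) -> a = 0; heap: [0-0 ALLOC][1-13 FREE][14-14 ALLOC][15-25 ALLOC][26-27 FREE][28-38 ALLOC][39-44 FREE]
Free blocks: [13 2 6] total_free=21 largest=13 -> 100*(21-13)/21 = 800/21 ≈ 38.095 -> rounds to 38

Answer: 38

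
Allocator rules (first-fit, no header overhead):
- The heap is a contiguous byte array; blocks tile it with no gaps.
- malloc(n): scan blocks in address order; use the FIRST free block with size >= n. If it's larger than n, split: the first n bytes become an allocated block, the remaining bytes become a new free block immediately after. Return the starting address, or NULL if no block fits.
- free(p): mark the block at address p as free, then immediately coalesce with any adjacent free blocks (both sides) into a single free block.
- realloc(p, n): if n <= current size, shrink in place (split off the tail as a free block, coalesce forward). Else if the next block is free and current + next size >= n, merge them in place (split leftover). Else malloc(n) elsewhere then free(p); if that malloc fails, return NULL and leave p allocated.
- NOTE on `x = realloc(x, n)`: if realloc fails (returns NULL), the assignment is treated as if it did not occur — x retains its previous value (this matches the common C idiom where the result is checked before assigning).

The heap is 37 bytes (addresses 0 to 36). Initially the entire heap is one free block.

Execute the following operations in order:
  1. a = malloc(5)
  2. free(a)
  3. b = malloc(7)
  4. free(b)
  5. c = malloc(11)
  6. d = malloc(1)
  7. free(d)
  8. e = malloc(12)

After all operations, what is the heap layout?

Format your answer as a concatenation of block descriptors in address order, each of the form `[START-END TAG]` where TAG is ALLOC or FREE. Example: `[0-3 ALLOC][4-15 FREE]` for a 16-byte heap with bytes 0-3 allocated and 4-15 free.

Answer: [0-10 ALLOC][11-22 ALLOC][23-36 FREE]

Derivation:
Op 1: a = malloc(5) -> a = 0; heap: [0-4 ALLOC][5-36 FREE]
Op 2: free(a) -> (freed a); heap: [0-36 FREE]
Op 3: b = malloc(7) -> b = 0; heap: [0-6 ALLOC][7-36 FREE]
Op 4: free(b) -> (freed b); heap: [0-36 FREE]
Op 5: c = malloc(11) -> c = 0; heap: [0-10 ALLOC][11-36 FREE]
Op 6: d = malloc(1) -> d = 11; heap: [0-10 ALLOC][11-11 ALLOC][12-36 FREE]
Op 7: free(d) -> (freed d); heap: [0-10 ALLOC][11-36 FREE]
Op 8: e = malloc(12) -> e = 11; heap: [0-10 ALLOC][11-22 ALLOC][23-36 FREE]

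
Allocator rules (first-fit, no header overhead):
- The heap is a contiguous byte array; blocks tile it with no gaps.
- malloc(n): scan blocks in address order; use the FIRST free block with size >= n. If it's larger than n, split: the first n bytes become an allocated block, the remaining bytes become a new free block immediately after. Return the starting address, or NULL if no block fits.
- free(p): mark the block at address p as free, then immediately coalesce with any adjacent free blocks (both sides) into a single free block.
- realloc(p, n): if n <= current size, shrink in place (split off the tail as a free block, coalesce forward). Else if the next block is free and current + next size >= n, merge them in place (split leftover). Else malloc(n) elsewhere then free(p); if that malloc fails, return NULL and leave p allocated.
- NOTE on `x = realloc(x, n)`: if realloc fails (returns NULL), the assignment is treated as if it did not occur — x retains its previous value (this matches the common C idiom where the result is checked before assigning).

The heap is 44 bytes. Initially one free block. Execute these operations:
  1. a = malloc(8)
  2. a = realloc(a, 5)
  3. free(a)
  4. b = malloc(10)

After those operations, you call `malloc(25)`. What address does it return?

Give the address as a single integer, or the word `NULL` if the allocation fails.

Answer: 10

Derivation:
Op 1: a = malloc(8) -> a = 0; heap: [0-7 ALLOC][8-43 FREE]
Op 2: a = realloc(a, 5) -> a = 0; heap: [0-4 ALLOC][5-43 FREE]
Op 3: free(a) -> (freed a); heap: [0-43 FREE]
Op 4: b = malloc(10) -> b = 0; heap: [0-9 ALLOC][10-43 FREE]
malloc(25): first-fit scan over [0-9 ALLOC][10-43 FREE] -> 10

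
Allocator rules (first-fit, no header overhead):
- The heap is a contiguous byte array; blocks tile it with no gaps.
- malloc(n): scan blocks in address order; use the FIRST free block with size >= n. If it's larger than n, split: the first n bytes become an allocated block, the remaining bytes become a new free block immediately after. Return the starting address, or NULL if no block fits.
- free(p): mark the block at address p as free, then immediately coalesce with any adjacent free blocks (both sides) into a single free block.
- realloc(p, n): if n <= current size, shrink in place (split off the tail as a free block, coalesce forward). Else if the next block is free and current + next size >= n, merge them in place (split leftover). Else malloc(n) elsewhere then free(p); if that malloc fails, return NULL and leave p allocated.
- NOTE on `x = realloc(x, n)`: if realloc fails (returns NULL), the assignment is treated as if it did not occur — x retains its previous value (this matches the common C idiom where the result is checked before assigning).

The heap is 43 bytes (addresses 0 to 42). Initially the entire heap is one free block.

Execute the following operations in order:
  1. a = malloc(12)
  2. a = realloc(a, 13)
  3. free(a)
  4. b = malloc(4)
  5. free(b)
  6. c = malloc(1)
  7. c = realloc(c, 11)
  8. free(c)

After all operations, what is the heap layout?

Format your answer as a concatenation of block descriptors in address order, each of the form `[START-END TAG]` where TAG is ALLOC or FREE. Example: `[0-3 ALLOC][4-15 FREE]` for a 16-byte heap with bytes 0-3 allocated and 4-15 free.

Answer: [0-42 FREE]

Derivation:
Op 1: a = malloc(12) -> a = 0; heap: [0-11 ALLOC][12-42 FREE]
Op 2: a = realloc(a, 13) -> a = 0; heap: [0-12 ALLOC][13-42 FREE]
Op 3: free(a) -> (freed a); heap: [0-42 FREE]
Op 4: b = malloc(4) -> b = 0; heap: [0-3 ALLOC][4-42 FREE]
Op 5: free(b) -> (freed b); heap: [0-42 FREE]
Op 6: c = malloc(1) -> c = 0; heap: [0-0 ALLOC][1-42 FREE]
Op 7: c = realloc(c, 11) -> c = 0; heap: [0-10 ALLOC][11-42 FREE]
Op 8: free(c) -> (freed c); heap: [0-42 FREE]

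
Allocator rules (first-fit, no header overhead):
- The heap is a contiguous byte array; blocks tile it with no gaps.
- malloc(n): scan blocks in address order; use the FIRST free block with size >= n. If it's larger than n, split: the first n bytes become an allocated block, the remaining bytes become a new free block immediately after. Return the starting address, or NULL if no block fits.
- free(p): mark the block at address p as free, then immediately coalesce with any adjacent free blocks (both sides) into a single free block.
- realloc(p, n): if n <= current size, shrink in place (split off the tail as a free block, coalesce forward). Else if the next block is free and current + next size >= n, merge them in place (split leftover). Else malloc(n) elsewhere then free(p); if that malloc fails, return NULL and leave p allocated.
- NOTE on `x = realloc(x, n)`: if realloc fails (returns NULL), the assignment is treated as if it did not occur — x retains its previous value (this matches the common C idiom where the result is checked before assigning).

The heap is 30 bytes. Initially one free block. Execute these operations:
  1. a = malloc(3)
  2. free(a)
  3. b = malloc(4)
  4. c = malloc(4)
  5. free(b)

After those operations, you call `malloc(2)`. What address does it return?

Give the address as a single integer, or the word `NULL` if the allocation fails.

Op 1: a = malloc(3) -> a = 0; heap: [0-2 ALLOC][3-29 FREE]
Op 2: free(a) -> (freed a); heap: [0-29 FREE]
Op 3: b = malloc(4) -> b = 0; heap: [0-3 ALLOC][4-29 FREE]
Op 4: c = malloc(4) -> c = 4; heap: [0-3 ALLOC][4-7 ALLOC][8-29 FREE]
Op 5: free(b) -> (freed b); heap: [0-3 FREE][4-7 ALLOC][8-29 FREE]
malloc(2): first-fit scan over [0-3 FREE][4-7 ALLOC][8-29 FREE] -> 0

Answer: 0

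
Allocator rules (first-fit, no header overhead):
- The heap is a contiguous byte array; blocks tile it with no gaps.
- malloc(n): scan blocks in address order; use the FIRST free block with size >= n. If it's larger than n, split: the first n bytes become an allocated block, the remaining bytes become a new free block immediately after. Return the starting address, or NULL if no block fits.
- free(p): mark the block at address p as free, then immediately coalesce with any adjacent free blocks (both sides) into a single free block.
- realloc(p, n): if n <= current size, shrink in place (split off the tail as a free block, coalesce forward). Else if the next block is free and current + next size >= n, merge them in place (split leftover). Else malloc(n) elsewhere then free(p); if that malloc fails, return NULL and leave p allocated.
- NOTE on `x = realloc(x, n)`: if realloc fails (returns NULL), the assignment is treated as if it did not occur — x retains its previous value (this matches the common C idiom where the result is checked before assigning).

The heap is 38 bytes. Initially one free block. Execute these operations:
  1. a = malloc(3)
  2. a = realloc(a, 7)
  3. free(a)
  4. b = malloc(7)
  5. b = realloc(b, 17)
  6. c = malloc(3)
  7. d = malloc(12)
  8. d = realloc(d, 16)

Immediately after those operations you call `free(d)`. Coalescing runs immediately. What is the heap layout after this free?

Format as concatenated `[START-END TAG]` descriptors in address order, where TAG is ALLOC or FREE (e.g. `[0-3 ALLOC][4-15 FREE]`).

Op 1: a = malloc(3) -> a = 0; heap: [0-2 ALLOC][3-37 FREE]
Op 2: a = realloc(a, 7) -> a = 0; heap: [0-6 ALLOC][7-37 FREE]
Op 3: free(a) -> (freed a); heap: [0-37 FREE]
Op 4: b = malloc(7) -> b = 0; heap: [0-6 ALLOC][7-37 FREE]
Op 5: b = realloc(b, 17) -> b = 0; heap: [0-16 ALLOC][17-37 FREE]
Op 6: c = malloc(3) -> c = 17; heap: [0-16 ALLOC][17-19 ALLOC][20-37 FREE]
Op 7: d = malloc(12) -> d = 20; heap: [0-16 ALLOC][17-19 ALLOC][20-31 ALLOC][32-37 FREE]
Op 8: d = realloc(d, 16) -> d = 20; heap: [0-16 ALLOC][17-19 ALLOC][20-35 ALLOC][36-37 FREE]
free(d): d = 20 -> block [20-35 ALLOC]; mark free, coalesce with adjacent free neighbors -> [0-16 ALLOC][17-19 ALLOC][20-37 FREE]

Answer: [0-16 ALLOC][17-19 ALLOC][20-37 FREE]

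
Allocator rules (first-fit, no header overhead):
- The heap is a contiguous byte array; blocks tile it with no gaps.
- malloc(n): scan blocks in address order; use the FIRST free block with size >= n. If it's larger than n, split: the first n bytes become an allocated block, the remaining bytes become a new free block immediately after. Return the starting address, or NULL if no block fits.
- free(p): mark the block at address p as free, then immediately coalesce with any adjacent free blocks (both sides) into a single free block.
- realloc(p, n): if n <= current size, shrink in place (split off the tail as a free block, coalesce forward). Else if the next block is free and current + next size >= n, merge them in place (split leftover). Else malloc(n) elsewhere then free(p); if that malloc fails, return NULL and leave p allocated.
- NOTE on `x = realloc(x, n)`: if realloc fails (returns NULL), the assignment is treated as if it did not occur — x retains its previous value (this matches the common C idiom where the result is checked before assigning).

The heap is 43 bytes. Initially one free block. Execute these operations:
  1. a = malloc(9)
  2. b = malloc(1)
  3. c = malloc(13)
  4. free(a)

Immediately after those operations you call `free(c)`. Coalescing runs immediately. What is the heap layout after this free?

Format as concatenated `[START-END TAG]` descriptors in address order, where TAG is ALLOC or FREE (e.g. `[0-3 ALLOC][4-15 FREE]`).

Op 1: a = malloc(9) -> a = 0; heap: [0-8 ALLOC][9-42 FREE]
Op 2: b = malloc(1) -> b = 9; heap: [0-8 ALLOC][9-9 ALLOC][10-42 FREE]
Op 3: c = malloc(13) -> c = 10; heap: [0-8 ALLOC][9-9 ALLOC][10-22 ALLOC][23-42 FREE]
Op 4: free(a) -> (freed a); heap: [0-8 FREE][9-9 ALLOC][10-22 ALLOC][23-42 FREE]
free(c): c = 10 -> block [10-22 ALLOC]; mark free, coalesce with adjacent free neighbors -> [0-8 FREE][9-9 ALLOC][10-42 FREE]

Answer: [0-8 FREE][9-9 ALLOC][10-42 FREE]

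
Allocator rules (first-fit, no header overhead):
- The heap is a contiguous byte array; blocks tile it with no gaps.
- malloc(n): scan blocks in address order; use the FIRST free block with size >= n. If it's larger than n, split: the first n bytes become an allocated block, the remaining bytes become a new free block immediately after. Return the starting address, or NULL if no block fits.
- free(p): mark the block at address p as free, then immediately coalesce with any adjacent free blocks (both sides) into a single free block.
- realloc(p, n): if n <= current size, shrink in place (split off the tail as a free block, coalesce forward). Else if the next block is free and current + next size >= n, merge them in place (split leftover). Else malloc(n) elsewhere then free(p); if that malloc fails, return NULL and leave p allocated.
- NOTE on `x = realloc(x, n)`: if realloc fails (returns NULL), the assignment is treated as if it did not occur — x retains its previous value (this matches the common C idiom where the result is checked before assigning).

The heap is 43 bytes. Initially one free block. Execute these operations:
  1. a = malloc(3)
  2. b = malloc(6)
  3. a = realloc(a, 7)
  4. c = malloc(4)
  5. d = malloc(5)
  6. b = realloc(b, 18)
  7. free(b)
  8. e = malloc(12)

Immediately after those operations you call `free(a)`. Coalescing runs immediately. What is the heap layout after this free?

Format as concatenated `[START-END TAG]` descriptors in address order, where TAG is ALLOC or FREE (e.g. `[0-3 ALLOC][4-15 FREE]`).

Answer: [0-15 FREE][16-19 ALLOC][20-24 ALLOC][25-36 ALLOC][37-42 FREE]

Derivation:
Op 1: a = malloc(3) -> a = 0; heap: [0-2 ALLOC][3-42 FREE]
Op 2: b = malloc(6) -> b = 3; heap: [0-2 ALLOC][3-8 ALLOC][9-42 FREE]
Op 3: a = realloc(a, 7) -> a = 9; heap: [0-2 FREE][3-8 ALLOC][9-15 ALLOC][16-42 FREE]
Op 4: c = malloc(4) -> c = 16; heap: [0-2 FREE][3-8 ALLOC][9-15 ALLOC][16-19 ALLOC][20-42 FREE]
Op 5: d = malloc(5) -> d = 20; heap: [0-2 FREE][3-8 ALLOC][9-15 ALLOC][16-19 ALLOC][20-24 ALLOC][25-42 FREE]
Op 6: b = realloc(b, 18) -> b = 25; heap: [0-8 FREE][9-15 ALLOC][16-19 ALLOC][20-24 ALLOC][25-42 ALLOC]
Op 7: free(b) -> (freed b); heap: [0-8 FREE][9-15 ALLOC][16-19 ALLOC][20-24 ALLOC][25-42 FREE]
Op 8: e = malloc(12) -> e = 25; heap: [0-8 FREE][9-15 ALLOC][16-19 ALLOC][20-24 ALLOC][25-36 ALLOC][37-42 FREE]
free(a): a = 9 -> block [9-15 ALLOC]; mark free, coalesce with adjacent free neighbors -> [0-15 FREE][16-19 ALLOC][20-24 ALLOC][25-36 ALLOC][37-42 FREE]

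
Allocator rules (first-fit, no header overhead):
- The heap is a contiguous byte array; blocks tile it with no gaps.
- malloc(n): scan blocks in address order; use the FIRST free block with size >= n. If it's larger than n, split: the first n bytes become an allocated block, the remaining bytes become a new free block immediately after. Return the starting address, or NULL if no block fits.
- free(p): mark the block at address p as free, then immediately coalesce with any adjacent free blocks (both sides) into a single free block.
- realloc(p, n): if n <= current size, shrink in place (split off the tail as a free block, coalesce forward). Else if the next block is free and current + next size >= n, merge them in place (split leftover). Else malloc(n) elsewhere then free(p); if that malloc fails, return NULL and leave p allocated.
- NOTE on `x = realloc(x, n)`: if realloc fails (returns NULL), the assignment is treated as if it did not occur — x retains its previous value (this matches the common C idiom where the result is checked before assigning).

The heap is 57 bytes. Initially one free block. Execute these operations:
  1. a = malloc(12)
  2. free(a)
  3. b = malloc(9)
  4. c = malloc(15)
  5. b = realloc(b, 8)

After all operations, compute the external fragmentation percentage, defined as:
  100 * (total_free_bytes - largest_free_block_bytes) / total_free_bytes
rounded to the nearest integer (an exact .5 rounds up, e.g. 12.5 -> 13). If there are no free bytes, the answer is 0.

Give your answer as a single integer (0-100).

Op 1: a = malloc(12) -> a = 0; heap: [0-11 ALLOC][12-56 FREE]
Op 2: free(a) -> (freed a); heap: [0-56 FREE]
Op 3: b = malloc(9) -> b = 0; heap: [0-8 ALLOC][9-56 FREE]
Op 4: c = malloc(15) -> c = 9; heap: [0-8 ALLOC][9-23 ALLOC][24-56 FREE]
Op 5: b = realloc(b, 8) -> b = 0; heap: [0-7 ALLOC][8-8 FREE][9-23 ALLOC][24-56 FREE]
Free blocks: [1 33] total_free=34 largest=33 -> 100*(34-33)/34 = 100/34 ≈ 2.941 -> rounds to 3

Answer: 3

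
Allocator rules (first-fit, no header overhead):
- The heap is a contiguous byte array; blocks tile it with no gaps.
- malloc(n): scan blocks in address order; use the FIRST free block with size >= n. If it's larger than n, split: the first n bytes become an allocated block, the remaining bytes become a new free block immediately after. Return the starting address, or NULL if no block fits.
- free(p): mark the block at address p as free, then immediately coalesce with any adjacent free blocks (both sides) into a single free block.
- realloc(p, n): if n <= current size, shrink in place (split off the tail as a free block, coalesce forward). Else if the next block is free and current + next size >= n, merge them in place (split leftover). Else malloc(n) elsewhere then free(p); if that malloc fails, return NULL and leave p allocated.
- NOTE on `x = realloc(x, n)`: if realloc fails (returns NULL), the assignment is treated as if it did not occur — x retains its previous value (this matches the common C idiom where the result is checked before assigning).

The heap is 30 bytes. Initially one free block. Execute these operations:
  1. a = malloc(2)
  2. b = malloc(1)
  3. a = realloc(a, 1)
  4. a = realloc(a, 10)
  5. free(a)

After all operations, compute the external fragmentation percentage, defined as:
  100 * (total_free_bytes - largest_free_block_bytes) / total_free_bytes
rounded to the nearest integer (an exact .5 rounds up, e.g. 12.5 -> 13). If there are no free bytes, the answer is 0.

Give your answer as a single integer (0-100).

Answer: 7

Derivation:
Op 1: a = malloc(2) -> a = 0; heap: [0-1 ALLOC][2-29 FREE]
Op 2: b = malloc(1) -> b = 2; heap: [0-1 ALLOC][2-2 ALLOC][3-29 FREE]
Op 3: a = realloc(a, 1) -> a = 0; heap: [0-0 ALLOC][1-1 FREE][2-2 ALLOC][3-29 FREE]
Op 4: a = realloc(a, 10) -> a = 3; heap: [0-1 FREE][2-2 ALLOC][3-12 ALLOC][13-29 FREE]
Op 5: free(a) -> (freed a); heap: [0-1 FREE][2-2 ALLOC][3-29 FREE]
Free blocks: [2 27] total_free=29 largest=27 -> 100*(29-27)/29 = 200/29 ≈ 6.897 -> rounds to 7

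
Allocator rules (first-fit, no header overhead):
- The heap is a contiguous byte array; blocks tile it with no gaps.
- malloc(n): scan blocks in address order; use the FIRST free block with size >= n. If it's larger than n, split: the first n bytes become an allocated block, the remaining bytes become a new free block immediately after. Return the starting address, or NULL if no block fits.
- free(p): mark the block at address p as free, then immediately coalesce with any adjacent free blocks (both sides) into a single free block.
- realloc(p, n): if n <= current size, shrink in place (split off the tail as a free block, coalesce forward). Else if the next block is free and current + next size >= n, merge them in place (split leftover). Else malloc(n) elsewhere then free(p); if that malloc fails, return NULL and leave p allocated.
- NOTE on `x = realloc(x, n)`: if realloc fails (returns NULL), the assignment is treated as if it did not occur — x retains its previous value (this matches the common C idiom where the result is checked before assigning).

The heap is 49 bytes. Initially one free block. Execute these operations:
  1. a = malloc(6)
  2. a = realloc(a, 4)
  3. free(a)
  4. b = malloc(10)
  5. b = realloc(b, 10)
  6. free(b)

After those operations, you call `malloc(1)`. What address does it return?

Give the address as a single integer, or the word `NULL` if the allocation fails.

Op 1: a = malloc(6) -> a = 0; heap: [0-5 ALLOC][6-48 FREE]
Op 2: a = realloc(a, 4) -> a = 0; heap: [0-3 ALLOC][4-48 FREE]
Op 3: free(a) -> (freed a); heap: [0-48 FREE]
Op 4: b = malloc(10) -> b = 0; heap: [0-9 ALLOC][10-48 FREE]
Op 5: b = realloc(b, 10) -> b = 0; heap: [0-9 ALLOC][10-48 FREE]
Op 6: free(b) -> (freed b); heap: [0-48 FREE]
malloc(1): first-fit scan over [0-48 FREE] -> 0

Answer: 0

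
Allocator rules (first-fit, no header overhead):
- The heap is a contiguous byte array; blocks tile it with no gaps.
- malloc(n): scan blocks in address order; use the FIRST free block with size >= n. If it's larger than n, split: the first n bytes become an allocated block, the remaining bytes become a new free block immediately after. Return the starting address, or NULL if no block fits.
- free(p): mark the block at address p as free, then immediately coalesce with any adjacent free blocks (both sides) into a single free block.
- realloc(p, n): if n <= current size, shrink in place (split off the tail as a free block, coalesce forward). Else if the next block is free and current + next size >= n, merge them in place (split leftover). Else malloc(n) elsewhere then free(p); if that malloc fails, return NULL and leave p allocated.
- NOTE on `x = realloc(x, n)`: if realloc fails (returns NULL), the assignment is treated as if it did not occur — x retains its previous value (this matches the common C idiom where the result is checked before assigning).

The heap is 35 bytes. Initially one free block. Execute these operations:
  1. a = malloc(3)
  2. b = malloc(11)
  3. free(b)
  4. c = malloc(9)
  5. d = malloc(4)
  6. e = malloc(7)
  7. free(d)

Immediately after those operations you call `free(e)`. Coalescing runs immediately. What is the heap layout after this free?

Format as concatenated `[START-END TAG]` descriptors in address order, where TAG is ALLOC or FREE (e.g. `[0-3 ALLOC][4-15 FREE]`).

Answer: [0-2 ALLOC][3-11 ALLOC][12-34 FREE]

Derivation:
Op 1: a = malloc(3) -> a = 0; heap: [0-2 ALLOC][3-34 FREE]
Op 2: b = malloc(11) -> b = 3; heap: [0-2 ALLOC][3-13 ALLOC][14-34 FREE]
Op 3: free(b) -> (freed b); heap: [0-2 ALLOC][3-34 FREE]
Op 4: c = malloc(9) -> c = 3; heap: [0-2 ALLOC][3-11 ALLOC][12-34 FREE]
Op 5: d = malloc(4) -> d = 12; heap: [0-2 ALLOC][3-11 ALLOC][12-15 ALLOC][16-34 FREE]
Op 6: e = malloc(7) -> e = 16; heap: [0-2 ALLOC][3-11 ALLOC][12-15 ALLOC][16-22 ALLOC][23-34 FREE]
Op 7: free(d) -> (freed d); heap: [0-2 ALLOC][3-11 ALLOC][12-15 FREE][16-22 ALLOC][23-34 FREE]
free(e): e = 16 -> block [16-22 ALLOC]; mark free, coalesce with adjacent free neighbors -> [0-2 ALLOC][3-11 ALLOC][12-34 FREE]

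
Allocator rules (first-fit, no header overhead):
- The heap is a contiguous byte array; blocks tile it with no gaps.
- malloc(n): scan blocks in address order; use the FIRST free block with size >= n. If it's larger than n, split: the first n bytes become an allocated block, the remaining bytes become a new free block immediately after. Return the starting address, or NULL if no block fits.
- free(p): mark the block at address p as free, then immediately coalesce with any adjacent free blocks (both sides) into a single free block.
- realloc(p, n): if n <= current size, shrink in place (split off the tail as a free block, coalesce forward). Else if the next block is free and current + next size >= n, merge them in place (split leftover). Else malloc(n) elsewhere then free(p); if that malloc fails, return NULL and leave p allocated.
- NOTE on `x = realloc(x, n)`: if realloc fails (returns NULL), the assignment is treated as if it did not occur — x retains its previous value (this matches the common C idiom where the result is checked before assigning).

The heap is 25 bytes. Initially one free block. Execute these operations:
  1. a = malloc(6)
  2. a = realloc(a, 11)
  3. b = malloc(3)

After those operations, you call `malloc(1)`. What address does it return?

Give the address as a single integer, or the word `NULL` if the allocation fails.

Op 1: a = malloc(6) -> a = 0; heap: [0-5 ALLOC][6-24 FREE]
Op 2: a = realloc(a, 11) -> a = 0; heap: [0-10 ALLOC][11-24 FREE]
Op 3: b = malloc(3) -> b = 11; heap: [0-10 ALLOC][11-13 ALLOC][14-24 FREE]
malloc(1): first-fit scan over [0-10 ALLOC][11-13 ALLOC][14-24 FREE] -> 14

Answer: 14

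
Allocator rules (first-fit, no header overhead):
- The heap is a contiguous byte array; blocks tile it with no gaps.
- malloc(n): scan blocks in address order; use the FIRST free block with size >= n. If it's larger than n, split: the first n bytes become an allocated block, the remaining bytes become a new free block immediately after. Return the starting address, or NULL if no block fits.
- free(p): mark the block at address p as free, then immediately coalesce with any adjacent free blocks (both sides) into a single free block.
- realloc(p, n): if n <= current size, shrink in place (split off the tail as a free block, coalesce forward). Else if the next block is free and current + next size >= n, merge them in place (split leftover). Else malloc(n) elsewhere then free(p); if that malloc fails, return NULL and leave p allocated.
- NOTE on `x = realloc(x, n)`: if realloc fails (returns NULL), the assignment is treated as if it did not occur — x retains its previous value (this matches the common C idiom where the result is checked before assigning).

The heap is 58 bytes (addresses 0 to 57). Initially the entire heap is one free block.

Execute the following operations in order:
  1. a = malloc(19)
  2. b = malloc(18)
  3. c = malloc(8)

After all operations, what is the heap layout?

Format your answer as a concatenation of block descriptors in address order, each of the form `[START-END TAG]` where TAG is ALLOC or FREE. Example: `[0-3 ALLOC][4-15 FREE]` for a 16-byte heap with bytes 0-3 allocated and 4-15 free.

Answer: [0-18 ALLOC][19-36 ALLOC][37-44 ALLOC][45-57 FREE]

Derivation:
Op 1: a = malloc(19) -> a = 0; heap: [0-18 ALLOC][19-57 FREE]
Op 2: b = malloc(18) -> b = 19; heap: [0-18 ALLOC][19-36 ALLOC][37-57 FREE]
Op 3: c = malloc(8) -> c = 37; heap: [0-18 ALLOC][19-36 ALLOC][37-44 ALLOC][45-57 FREE]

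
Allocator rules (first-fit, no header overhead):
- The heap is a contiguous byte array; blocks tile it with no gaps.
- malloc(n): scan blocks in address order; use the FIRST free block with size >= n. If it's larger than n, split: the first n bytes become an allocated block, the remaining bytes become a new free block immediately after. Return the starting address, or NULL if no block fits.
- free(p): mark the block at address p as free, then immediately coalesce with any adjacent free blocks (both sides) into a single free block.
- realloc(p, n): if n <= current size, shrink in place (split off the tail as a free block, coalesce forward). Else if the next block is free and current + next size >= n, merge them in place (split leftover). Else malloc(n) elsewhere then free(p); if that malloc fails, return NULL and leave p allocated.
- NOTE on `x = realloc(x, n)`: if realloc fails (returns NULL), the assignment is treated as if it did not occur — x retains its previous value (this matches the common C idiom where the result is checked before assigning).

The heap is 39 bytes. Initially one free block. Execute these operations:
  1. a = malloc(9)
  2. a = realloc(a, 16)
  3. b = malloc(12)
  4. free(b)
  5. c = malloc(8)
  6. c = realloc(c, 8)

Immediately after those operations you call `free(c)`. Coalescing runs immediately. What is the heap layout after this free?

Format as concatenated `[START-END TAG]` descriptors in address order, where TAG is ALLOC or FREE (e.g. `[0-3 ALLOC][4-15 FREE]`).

Answer: [0-15 ALLOC][16-38 FREE]

Derivation:
Op 1: a = malloc(9) -> a = 0; heap: [0-8 ALLOC][9-38 FREE]
Op 2: a = realloc(a, 16) -> a = 0; heap: [0-15 ALLOC][16-38 FREE]
Op 3: b = malloc(12) -> b = 16; heap: [0-15 ALLOC][16-27 ALLOC][28-38 FREE]
Op 4: free(b) -> (freed b); heap: [0-15 ALLOC][16-38 FREE]
Op 5: c = malloc(8) -> c = 16; heap: [0-15 ALLOC][16-23 ALLOC][24-38 FREE]
Op 6: c = realloc(c, 8) -> c = 16; heap: [0-15 ALLOC][16-23 ALLOC][24-38 FREE]
free(c): c = 16 -> block [16-23 ALLOC]; mark free, coalesce with adjacent free neighbors -> [0-15 ALLOC][16-38 FREE]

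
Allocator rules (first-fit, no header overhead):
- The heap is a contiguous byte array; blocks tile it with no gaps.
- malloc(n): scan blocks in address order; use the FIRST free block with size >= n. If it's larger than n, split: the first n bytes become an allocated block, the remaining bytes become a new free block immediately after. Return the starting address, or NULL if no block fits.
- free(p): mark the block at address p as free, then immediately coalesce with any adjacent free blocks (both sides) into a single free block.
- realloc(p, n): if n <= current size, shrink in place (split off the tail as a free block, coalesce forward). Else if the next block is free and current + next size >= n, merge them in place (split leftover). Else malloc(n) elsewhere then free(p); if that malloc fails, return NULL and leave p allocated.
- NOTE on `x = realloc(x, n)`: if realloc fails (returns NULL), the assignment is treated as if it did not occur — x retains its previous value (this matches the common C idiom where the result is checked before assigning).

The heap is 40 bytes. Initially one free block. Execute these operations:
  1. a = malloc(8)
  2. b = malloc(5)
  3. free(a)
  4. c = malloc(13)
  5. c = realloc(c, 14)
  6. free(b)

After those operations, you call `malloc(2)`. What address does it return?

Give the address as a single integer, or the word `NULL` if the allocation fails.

Op 1: a = malloc(8) -> a = 0; heap: [0-7 ALLOC][8-39 FREE]
Op 2: b = malloc(5) -> b = 8; heap: [0-7 ALLOC][8-12 ALLOC][13-39 FREE]
Op 3: free(a) -> (freed a); heap: [0-7 FREE][8-12 ALLOC][13-39 FREE]
Op 4: c = malloc(13) -> c = 13; heap: [0-7 FREE][8-12 ALLOC][13-25 ALLOC][26-39 FREE]
Op 5: c = realloc(c, 14) -> c = 13; heap: [0-7 FREE][8-12 ALLOC][13-26 ALLOC][27-39 FREE]
Op 6: free(b) -> (freed b); heap: [0-12 FREE][13-26 ALLOC][27-39 FREE]
malloc(2): first-fit scan over [0-12 FREE][13-26 ALLOC][27-39 FREE] -> 0

Answer: 0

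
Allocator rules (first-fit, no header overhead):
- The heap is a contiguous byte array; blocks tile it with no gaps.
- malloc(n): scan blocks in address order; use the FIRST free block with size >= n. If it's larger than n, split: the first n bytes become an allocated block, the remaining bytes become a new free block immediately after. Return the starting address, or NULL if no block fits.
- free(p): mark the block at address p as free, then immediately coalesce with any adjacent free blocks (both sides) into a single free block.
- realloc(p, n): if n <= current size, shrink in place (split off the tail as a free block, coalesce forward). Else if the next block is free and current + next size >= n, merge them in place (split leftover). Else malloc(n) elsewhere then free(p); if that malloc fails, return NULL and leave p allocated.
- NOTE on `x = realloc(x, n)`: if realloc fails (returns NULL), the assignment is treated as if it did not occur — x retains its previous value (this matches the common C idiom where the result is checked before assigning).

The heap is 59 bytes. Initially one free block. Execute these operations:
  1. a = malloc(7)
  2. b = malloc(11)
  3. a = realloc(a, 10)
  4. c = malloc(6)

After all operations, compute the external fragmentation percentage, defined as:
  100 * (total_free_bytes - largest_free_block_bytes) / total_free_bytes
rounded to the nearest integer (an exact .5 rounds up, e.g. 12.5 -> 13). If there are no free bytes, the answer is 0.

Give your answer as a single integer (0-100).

Answer: 3

Derivation:
Op 1: a = malloc(7) -> a = 0; heap: [0-6 ALLOC][7-58 FREE]
Op 2: b = malloc(11) -> b = 7; heap: [0-6 ALLOC][7-17 ALLOC][18-58 FREE]
Op 3: a = realloc(a, 10) -> a = 18; heap: [0-6 FREE][7-17 ALLOC][18-27 ALLOC][28-58 FREE]
Op 4: c = malloc(6) -> c = 0; heap: [0-5 ALLOC][6-6 FREE][7-17 ALLOC][18-27 ALLOC][28-58 FREE]
Free blocks: [1 31] total_free=32 largest=31 -> 100*(32-31)/32 = 100/32 = 3.125 -> rounds to 3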